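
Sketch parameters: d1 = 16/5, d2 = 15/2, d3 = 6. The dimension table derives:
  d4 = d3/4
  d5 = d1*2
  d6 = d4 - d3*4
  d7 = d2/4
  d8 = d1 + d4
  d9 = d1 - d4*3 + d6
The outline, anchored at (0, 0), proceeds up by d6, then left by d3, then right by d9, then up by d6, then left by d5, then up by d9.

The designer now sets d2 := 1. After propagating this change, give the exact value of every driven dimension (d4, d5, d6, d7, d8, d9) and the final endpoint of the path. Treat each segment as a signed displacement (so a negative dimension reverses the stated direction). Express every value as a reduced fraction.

d4 = 3/2
d5 = 32/5
d6 = -45/2
d7 = 1/4
d8 = 47/10
d9 = -119/5
endpoint = (-181/5, -344/5)

Apply edit: d2 := 1
  d4 = d3/4 = 3/2
  d5 = d1*2 = 32/5
  d6 = d4 - d3*4 = -45/2
  d7 = d2/4 = 1/4
  d8 = d1 + d4 = 47/10
  d9 = d1 - d4*3 + d6 = -119/5
Walk from origin (0, 0):
  seg 1: up by d6 = -45/2 → (0, -45/2)
  seg 2: left by d3 = 6 → (-6, -45/2)
  seg 3: right by d9 = -119/5 → (-149/5, -45/2)
  seg 4: up by d6 = -45/2 → (-149/5, -45)
  seg 5: left by d5 = 32/5 → (-181/5, -45)
  seg 6: up by d9 = -119/5 → (-181/5, -344/5)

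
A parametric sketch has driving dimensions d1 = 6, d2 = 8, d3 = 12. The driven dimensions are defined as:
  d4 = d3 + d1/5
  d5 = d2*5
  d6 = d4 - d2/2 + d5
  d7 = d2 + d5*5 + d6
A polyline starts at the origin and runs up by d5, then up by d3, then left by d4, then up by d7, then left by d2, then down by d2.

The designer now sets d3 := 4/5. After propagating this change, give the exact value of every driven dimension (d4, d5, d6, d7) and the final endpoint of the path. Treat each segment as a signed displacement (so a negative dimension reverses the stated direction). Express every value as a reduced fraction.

d4 = 2
d5 = 40
d6 = 38
d7 = 246
endpoint = (-10, 1394/5)

Apply edit: d3 := 4/5
  d4 = d3 + d1/5 = 2
  d5 = d2*5 = 40
  d6 = d4 - d2/2 + d5 = 38
  d7 = d2 + d5*5 + d6 = 246
Walk from origin (0, 0):
  seg 1: up by d5 = 40 → (0, 40)
  seg 2: up by d3 = 4/5 → (0, 204/5)
  seg 3: left by d4 = 2 → (-2, 204/5)
  seg 4: up by d7 = 246 → (-2, 1434/5)
  seg 5: left by d2 = 8 → (-10, 1434/5)
  seg 6: down by d2 = 8 → (-10, 1394/5)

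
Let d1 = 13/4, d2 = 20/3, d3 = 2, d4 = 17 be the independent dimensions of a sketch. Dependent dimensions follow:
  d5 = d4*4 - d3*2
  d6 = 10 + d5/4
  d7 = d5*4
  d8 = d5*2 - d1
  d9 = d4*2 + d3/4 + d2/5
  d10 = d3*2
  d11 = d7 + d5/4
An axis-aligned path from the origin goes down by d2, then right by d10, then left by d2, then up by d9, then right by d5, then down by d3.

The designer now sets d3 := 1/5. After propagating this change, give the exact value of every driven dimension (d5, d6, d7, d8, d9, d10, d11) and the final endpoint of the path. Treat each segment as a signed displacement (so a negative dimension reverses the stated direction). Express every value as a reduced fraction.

d5 = 338/5
d6 = 269/10
d7 = 1352/5
d8 = 2639/20
d9 = 2123/60
d10 = 2/5
d11 = 2873/10
endpoint = (184/3, 1711/60)

Apply edit: d3 := 1/5
  d5 = d4*4 - d3*2 = 338/5
  d6 = 10 + d5/4 = 269/10
  d7 = d5*4 = 1352/5
  d8 = d5*2 - d1 = 2639/20
  d9 = d4*2 + d3/4 + d2/5 = 2123/60
  d10 = d3*2 = 2/5
  d11 = d7 + d5/4 = 2873/10
Walk from origin (0, 0):
  seg 1: down by d2 = 20/3 → (0, -20/3)
  seg 2: right by d10 = 2/5 → (2/5, -20/3)
  seg 3: left by d2 = 20/3 → (-94/15, -20/3)
  seg 4: up by d9 = 2123/60 → (-94/15, 1723/60)
  seg 5: right by d5 = 338/5 → (184/3, 1723/60)
  seg 6: down by d3 = 1/5 → (184/3, 1711/60)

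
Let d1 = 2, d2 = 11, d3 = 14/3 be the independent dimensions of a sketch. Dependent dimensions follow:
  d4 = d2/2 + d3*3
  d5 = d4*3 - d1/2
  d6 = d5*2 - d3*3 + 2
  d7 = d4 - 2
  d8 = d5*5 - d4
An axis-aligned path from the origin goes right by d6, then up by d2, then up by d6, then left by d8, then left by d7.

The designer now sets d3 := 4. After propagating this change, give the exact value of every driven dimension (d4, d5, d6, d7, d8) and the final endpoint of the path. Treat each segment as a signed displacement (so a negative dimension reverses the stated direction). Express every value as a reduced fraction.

Apply edit: d3 := 4
  d4 = d2/2 + d3*3 = 35/2
  d5 = d4*3 - d1/2 = 103/2
  d6 = d5*2 - d3*3 + 2 = 93
  d7 = d4 - 2 = 31/2
  d8 = d5*5 - d4 = 240
Walk from origin (0, 0):
  seg 1: right by d6 = 93 → (93, 0)
  seg 2: up by d2 = 11 → (93, 11)
  seg 3: up by d6 = 93 → (93, 104)
  seg 4: left by d8 = 240 → (-147, 104)
  seg 5: left by d7 = 31/2 → (-325/2, 104)

d4 = 35/2
d5 = 103/2
d6 = 93
d7 = 31/2
d8 = 240
endpoint = (-325/2, 104)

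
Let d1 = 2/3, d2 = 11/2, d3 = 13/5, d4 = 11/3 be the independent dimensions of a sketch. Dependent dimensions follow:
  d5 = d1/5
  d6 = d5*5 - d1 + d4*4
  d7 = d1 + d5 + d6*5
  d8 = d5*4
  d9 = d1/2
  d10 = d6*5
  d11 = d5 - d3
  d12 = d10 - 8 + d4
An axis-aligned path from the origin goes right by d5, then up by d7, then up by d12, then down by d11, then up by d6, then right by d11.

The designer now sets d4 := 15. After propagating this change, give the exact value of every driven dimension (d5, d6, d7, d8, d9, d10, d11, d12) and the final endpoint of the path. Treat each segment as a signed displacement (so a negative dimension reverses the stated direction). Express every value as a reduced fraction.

Apply edit: d4 := 15
  d5 = d1/5 = 2/15
  d6 = d5*5 - d1 + d4*4 = 60
  d7 = d1 + d5 + d6*5 = 1504/5
  d8 = d5*4 = 8/15
  d9 = d1/2 = 1/3
  d10 = d6*5 = 300
  d11 = d5 - d3 = -37/15
  d12 = d10 - 8 + d4 = 307
Walk from origin (0, 0):
  seg 1: right by d5 = 2/15 → (2/15, 0)
  seg 2: up by d7 = 1504/5 → (2/15, 1504/5)
  seg 3: up by d12 = 307 → (2/15, 3039/5)
  seg 4: down by d11 = -37/15 → (2/15, 9154/15)
  seg 5: up by d6 = 60 → (2/15, 10054/15)
  seg 6: right by d11 = -37/15 → (-7/3, 10054/15)

d5 = 2/15
d6 = 60
d7 = 1504/5
d8 = 8/15
d9 = 1/3
d10 = 300
d11 = -37/15
d12 = 307
endpoint = (-7/3, 10054/15)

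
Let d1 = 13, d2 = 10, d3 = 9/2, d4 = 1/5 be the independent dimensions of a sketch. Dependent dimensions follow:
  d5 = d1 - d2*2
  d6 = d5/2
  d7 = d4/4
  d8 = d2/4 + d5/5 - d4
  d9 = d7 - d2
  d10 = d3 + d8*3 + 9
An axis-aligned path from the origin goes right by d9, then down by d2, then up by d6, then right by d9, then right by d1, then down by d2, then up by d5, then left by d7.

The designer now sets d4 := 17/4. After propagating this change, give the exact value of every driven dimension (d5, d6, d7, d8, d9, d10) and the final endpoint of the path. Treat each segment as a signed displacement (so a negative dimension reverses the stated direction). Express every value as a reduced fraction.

d5 = -7
d6 = -7/2
d7 = 17/16
d8 = -63/20
d9 = -143/16
d10 = 81/20
endpoint = (-95/16, -61/2)

Apply edit: d4 := 17/4
  d5 = d1 - d2*2 = -7
  d6 = d5/2 = -7/2
  d7 = d4/4 = 17/16
  d8 = d2/4 + d5/5 - d4 = -63/20
  d9 = d7 - d2 = -143/16
  d10 = d3 + d8*3 + 9 = 81/20
Walk from origin (0, 0):
  seg 1: right by d9 = -143/16 → (-143/16, 0)
  seg 2: down by d2 = 10 → (-143/16, -10)
  seg 3: up by d6 = -7/2 → (-143/16, -27/2)
  seg 4: right by d9 = -143/16 → (-143/8, -27/2)
  seg 5: right by d1 = 13 → (-39/8, -27/2)
  seg 6: down by d2 = 10 → (-39/8, -47/2)
  seg 7: up by d5 = -7 → (-39/8, -61/2)
  seg 8: left by d7 = 17/16 → (-95/16, -61/2)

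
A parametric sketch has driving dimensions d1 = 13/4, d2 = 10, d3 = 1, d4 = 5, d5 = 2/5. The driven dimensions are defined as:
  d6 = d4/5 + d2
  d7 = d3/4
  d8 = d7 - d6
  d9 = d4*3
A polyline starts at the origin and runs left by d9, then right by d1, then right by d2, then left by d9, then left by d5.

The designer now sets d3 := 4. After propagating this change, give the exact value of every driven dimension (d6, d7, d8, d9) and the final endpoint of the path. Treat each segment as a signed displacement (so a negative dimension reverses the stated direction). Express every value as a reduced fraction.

d6 = 11
d7 = 1
d8 = -10
d9 = 15
endpoint = (-343/20, 0)

Apply edit: d3 := 4
  d6 = d4/5 + d2 = 11
  d7 = d3/4 = 1
  d8 = d7 - d6 = -10
  d9 = d4*3 = 15
Walk from origin (0, 0):
  seg 1: left by d9 = 15 → (-15, 0)
  seg 2: right by d1 = 13/4 → (-47/4, 0)
  seg 3: right by d2 = 10 → (-7/4, 0)
  seg 4: left by d9 = 15 → (-67/4, 0)
  seg 5: left by d5 = 2/5 → (-343/20, 0)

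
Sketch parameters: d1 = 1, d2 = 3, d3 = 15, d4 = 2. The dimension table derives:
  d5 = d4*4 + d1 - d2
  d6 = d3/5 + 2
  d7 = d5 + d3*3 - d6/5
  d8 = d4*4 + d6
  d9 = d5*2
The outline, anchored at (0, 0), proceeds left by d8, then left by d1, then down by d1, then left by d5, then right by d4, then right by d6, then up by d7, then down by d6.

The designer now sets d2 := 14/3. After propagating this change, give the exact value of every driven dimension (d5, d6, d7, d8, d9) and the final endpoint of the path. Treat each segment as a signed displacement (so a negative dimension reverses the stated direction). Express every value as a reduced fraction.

Apply edit: d2 := 14/3
  d5 = d4*4 + d1 - d2 = 13/3
  d6 = d3/5 + 2 = 5
  d7 = d5 + d3*3 - d6/5 = 145/3
  d8 = d4*4 + d6 = 13
  d9 = d5*2 = 26/3
Walk from origin (0, 0):
  seg 1: left by d8 = 13 → (-13, 0)
  seg 2: left by d1 = 1 → (-14, 0)
  seg 3: down by d1 = 1 → (-14, -1)
  seg 4: left by d5 = 13/3 → (-55/3, -1)
  seg 5: right by d4 = 2 → (-49/3, -1)
  seg 6: right by d6 = 5 → (-34/3, -1)
  seg 7: up by d7 = 145/3 → (-34/3, 142/3)
  seg 8: down by d6 = 5 → (-34/3, 127/3)

d5 = 13/3
d6 = 5
d7 = 145/3
d8 = 13
d9 = 26/3
endpoint = (-34/3, 127/3)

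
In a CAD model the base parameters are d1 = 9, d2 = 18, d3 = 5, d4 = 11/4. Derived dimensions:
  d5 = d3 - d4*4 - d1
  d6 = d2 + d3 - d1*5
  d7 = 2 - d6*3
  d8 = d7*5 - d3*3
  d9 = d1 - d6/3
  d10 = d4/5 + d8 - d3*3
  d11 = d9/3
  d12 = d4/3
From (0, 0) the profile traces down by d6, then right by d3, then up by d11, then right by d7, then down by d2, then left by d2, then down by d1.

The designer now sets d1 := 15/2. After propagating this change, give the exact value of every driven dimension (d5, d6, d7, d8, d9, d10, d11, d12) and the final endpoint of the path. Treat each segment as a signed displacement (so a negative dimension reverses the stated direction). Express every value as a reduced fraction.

Apply edit: d1 := 15/2
  d5 = d3 - d4*4 - d1 = -27/2
  d6 = d2 + d3 - d1*5 = -29/2
  d7 = 2 - d6*3 = 91/2
  d8 = d7*5 - d3*3 = 425/2
  d9 = d1 - d6/3 = 37/3
  d10 = d4/5 + d8 - d3*3 = 3961/20
  d11 = d9/3 = 37/9
  d12 = d4/3 = 11/12
Walk from origin (0, 0):
  seg 1: down by d6 = -29/2 → (0, 29/2)
  seg 2: right by d3 = 5 → (5, 29/2)
  seg 3: up by d11 = 37/9 → (5, 335/18)
  seg 4: right by d7 = 91/2 → (101/2, 335/18)
  seg 5: down by d2 = 18 → (101/2, 11/18)
  seg 6: left by d2 = 18 → (65/2, 11/18)
  seg 7: down by d1 = 15/2 → (65/2, -62/9)

d5 = -27/2
d6 = -29/2
d7 = 91/2
d8 = 425/2
d9 = 37/3
d10 = 3961/20
d11 = 37/9
d12 = 11/12
endpoint = (65/2, -62/9)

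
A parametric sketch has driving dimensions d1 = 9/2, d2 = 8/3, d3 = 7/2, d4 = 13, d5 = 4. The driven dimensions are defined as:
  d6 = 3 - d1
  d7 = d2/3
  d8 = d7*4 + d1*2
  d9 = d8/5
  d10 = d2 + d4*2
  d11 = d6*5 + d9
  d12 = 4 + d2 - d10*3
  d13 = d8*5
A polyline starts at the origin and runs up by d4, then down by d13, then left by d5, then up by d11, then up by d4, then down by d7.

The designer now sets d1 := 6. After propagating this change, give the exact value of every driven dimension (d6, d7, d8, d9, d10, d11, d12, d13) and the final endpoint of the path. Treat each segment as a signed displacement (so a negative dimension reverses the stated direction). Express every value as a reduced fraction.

d6 = -3
d7 = 8/9
d8 = 140/9
d9 = 28/9
d10 = 86/3
d11 = -107/9
d12 = -238/3
d13 = 700/9
endpoint = (-4, -581/9)

Apply edit: d1 := 6
  d6 = 3 - d1 = -3
  d7 = d2/3 = 8/9
  d8 = d7*4 + d1*2 = 140/9
  d9 = d8/5 = 28/9
  d10 = d2 + d4*2 = 86/3
  d11 = d6*5 + d9 = -107/9
  d12 = 4 + d2 - d10*3 = -238/3
  d13 = d8*5 = 700/9
Walk from origin (0, 0):
  seg 1: up by d4 = 13 → (0, 13)
  seg 2: down by d13 = 700/9 → (0, -583/9)
  seg 3: left by d5 = 4 → (-4, -583/9)
  seg 4: up by d11 = -107/9 → (-4, -230/3)
  seg 5: up by d4 = 13 → (-4, -191/3)
  seg 6: down by d7 = 8/9 → (-4, -581/9)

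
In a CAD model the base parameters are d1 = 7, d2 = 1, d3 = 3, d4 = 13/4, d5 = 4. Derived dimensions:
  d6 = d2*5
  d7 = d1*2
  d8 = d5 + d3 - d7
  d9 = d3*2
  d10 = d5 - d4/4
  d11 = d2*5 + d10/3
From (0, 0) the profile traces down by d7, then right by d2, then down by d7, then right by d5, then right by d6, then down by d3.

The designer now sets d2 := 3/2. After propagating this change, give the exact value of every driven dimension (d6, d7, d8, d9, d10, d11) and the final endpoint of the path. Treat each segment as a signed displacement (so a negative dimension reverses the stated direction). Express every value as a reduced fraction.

Apply edit: d2 := 3/2
  d6 = d2*5 = 15/2
  d7 = d1*2 = 14
  d8 = d5 + d3 - d7 = -7
  d9 = d3*2 = 6
  d10 = d5 - d4/4 = 51/16
  d11 = d2*5 + d10/3 = 137/16
Walk from origin (0, 0):
  seg 1: down by d7 = 14 → (0, -14)
  seg 2: right by d2 = 3/2 → (3/2, -14)
  seg 3: down by d7 = 14 → (3/2, -28)
  seg 4: right by d5 = 4 → (11/2, -28)
  seg 5: right by d6 = 15/2 → (13, -28)
  seg 6: down by d3 = 3 → (13, -31)

d6 = 15/2
d7 = 14
d8 = -7
d9 = 6
d10 = 51/16
d11 = 137/16
endpoint = (13, -31)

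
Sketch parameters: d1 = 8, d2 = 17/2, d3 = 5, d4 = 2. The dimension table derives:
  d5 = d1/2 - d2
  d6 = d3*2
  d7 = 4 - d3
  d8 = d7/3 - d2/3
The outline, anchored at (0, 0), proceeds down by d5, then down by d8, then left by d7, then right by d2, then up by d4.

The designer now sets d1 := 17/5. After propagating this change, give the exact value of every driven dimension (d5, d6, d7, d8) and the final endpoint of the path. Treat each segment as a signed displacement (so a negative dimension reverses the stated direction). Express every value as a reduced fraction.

Apply edit: d1 := 17/5
  d5 = d1/2 - d2 = -34/5
  d6 = d3*2 = 10
  d7 = 4 - d3 = -1
  d8 = d7/3 - d2/3 = -19/6
Walk from origin (0, 0):
  seg 1: down by d5 = -34/5 → (0, 34/5)
  seg 2: down by d8 = -19/6 → (0, 299/30)
  seg 3: left by d7 = -1 → (1, 299/30)
  seg 4: right by d2 = 17/2 → (19/2, 299/30)
  seg 5: up by d4 = 2 → (19/2, 359/30)

d5 = -34/5
d6 = 10
d7 = -1
d8 = -19/6
endpoint = (19/2, 359/30)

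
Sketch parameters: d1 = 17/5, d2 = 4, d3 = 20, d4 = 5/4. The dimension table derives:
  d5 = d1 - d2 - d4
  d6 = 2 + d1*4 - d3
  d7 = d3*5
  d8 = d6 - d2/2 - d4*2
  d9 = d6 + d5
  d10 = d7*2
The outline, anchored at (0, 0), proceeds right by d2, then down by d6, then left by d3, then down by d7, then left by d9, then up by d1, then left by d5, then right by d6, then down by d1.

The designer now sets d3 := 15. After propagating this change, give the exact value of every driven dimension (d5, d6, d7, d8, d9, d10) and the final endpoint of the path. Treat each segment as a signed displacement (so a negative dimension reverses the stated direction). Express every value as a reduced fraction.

d5 = -37/20
d6 = 3/5
d7 = 75
d8 = -39/10
d9 = -5/4
d10 = 150
endpoint = (-73/10, -378/5)

Apply edit: d3 := 15
  d5 = d1 - d2 - d4 = -37/20
  d6 = 2 + d1*4 - d3 = 3/5
  d7 = d3*5 = 75
  d8 = d6 - d2/2 - d4*2 = -39/10
  d9 = d6 + d5 = -5/4
  d10 = d7*2 = 150
Walk from origin (0, 0):
  seg 1: right by d2 = 4 → (4, 0)
  seg 2: down by d6 = 3/5 → (4, -3/5)
  seg 3: left by d3 = 15 → (-11, -3/5)
  seg 4: down by d7 = 75 → (-11, -378/5)
  seg 5: left by d9 = -5/4 → (-39/4, -378/5)
  seg 6: up by d1 = 17/5 → (-39/4, -361/5)
  seg 7: left by d5 = -37/20 → (-79/10, -361/5)
  seg 8: right by d6 = 3/5 → (-73/10, -361/5)
  seg 9: down by d1 = 17/5 → (-73/10, -378/5)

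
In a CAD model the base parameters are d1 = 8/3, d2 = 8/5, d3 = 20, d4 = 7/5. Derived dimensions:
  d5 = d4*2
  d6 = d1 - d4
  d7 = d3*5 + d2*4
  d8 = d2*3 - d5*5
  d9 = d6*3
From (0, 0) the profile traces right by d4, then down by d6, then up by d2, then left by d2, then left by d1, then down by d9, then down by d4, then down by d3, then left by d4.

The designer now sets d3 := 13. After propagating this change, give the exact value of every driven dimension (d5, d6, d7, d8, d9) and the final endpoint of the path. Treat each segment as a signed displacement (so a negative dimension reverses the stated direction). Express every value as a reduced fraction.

d5 = 14/5
d6 = 19/15
d7 = 357/5
d8 = -46/5
d9 = 19/5
endpoint = (-64/15, -268/15)

Apply edit: d3 := 13
  d5 = d4*2 = 14/5
  d6 = d1 - d4 = 19/15
  d7 = d3*5 + d2*4 = 357/5
  d8 = d2*3 - d5*5 = -46/5
  d9 = d6*3 = 19/5
Walk from origin (0, 0):
  seg 1: right by d4 = 7/5 → (7/5, 0)
  seg 2: down by d6 = 19/15 → (7/5, -19/15)
  seg 3: up by d2 = 8/5 → (7/5, 1/3)
  seg 4: left by d2 = 8/5 → (-1/5, 1/3)
  seg 5: left by d1 = 8/3 → (-43/15, 1/3)
  seg 6: down by d9 = 19/5 → (-43/15, -52/15)
  seg 7: down by d4 = 7/5 → (-43/15, -73/15)
  seg 8: down by d3 = 13 → (-43/15, -268/15)
  seg 9: left by d4 = 7/5 → (-64/15, -268/15)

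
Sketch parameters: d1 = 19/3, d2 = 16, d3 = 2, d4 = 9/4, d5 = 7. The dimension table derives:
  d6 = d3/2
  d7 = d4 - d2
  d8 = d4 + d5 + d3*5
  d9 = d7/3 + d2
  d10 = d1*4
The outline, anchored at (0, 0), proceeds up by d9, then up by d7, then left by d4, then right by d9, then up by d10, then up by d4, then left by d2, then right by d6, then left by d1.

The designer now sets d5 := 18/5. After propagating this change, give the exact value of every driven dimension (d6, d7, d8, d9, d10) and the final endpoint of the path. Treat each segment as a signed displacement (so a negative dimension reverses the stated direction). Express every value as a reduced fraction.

d6 = 1
d7 = -55/4
d8 = 317/20
d9 = 137/12
d10 = 76/3
endpoint = (-73/6, 101/4)

Apply edit: d5 := 18/5
  d6 = d3/2 = 1
  d7 = d4 - d2 = -55/4
  d8 = d4 + d5 + d3*5 = 317/20
  d9 = d7/3 + d2 = 137/12
  d10 = d1*4 = 76/3
Walk from origin (0, 0):
  seg 1: up by d9 = 137/12 → (0, 137/12)
  seg 2: up by d7 = -55/4 → (0, -7/3)
  seg 3: left by d4 = 9/4 → (-9/4, -7/3)
  seg 4: right by d9 = 137/12 → (55/6, -7/3)
  seg 5: up by d10 = 76/3 → (55/6, 23)
  seg 6: up by d4 = 9/4 → (55/6, 101/4)
  seg 7: left by d2 = 16 → (-41/6, 101/4)
  seg 8: right by d6 = 1 → (-35/6, 101/4)
  seg 9: left by d1 = 19/3 → (-73/6, 101/4)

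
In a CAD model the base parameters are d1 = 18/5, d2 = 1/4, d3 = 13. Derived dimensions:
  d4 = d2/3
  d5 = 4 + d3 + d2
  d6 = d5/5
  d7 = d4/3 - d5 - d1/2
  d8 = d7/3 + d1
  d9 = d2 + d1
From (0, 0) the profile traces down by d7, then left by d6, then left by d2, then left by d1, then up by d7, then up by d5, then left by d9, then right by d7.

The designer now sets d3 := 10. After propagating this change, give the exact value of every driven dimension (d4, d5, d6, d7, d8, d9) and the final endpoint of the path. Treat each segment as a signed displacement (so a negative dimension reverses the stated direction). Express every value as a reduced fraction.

Apply edit: d3 := 10
  d4 = d2/3 = 1/12
  d5 = 4 + d3 + d2 = 57/4
  d6 = d5/5 = 57/20
  d7 = d4/3 - d5 - d1/2 = -721/45
  d8 = d7/3 + d1 = -47/27
  d9 = d2 + d1 = 77/20
Walk from origin (0, 0):
  seg 1: down by d7 = -721/45 → (0, 721/45)
  seg 2: left by d6 = 57/20 → (-57/20, 721/45)
  seg 3: left by d2 = 1/4 → (-31/10, 721/45)
  seg 4: left by d1 = 18/5 → (-67/10, 721/45)
  seg 5: up by d7 = -721/45 → (-67/10, 0)
  seg 6: up by d5 = 57/4 → (-67/10, 57/4)
  seg 7: left by d9 = 77/20 → (-211/20, 57/4)
  seg 8: right by d7 = -721/45 → (-4783/180, 57/4)

d4 = 1/12
d5 = 57/4
d6 = 57/20
d7 = -721/45
d8 = -47/27
d9 = 77/20
endpoint = (-4783/180, 57/4)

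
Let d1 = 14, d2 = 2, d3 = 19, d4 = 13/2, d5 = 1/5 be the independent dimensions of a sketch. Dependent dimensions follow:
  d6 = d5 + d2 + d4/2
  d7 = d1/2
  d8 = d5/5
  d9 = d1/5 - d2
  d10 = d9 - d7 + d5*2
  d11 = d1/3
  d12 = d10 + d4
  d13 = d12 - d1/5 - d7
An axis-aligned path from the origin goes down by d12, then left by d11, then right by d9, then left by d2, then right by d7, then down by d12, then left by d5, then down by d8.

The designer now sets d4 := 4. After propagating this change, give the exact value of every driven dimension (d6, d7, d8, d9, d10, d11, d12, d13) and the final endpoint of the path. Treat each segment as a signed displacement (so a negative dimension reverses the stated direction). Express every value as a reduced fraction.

Apply edit: d4 := 4
  d6 = d5 + d2 + d4/2 = 21/5
  d7 = d1/2 = 7
  d8 = d5/5 = 1/25
  d9 = d1/5 - d2 = 4/5
  d10 = d9 - d7 + d5*2 = -29/5
  d11 = d1/3 = 14/3
  d12 = d10 + d4 = -9/5
  d13 = d12 - d1/5 - d7 = -58/5
Walk from origin (0, 0):
  seg 1: down by d12 = -9/5 → (0, 9/5)
  seg 2: left by d11 = 14/3 → (-14/3, 9/5)
  seg 3: right by d9 = 4/5 → (-58/15, 9/5)
  seg 4: left by d2 = 2 → (-88/15, 9/5)
  seg 5: right by d7 = 7 → (17/15, 9/5)
  seg 6: down by d12 = -9/5 → (17/15, 18/5)
  seg 7: left by d5 = 1/5 → (14/15, 18/5)
  seg 8: down by d8 = 1/25 → (14/15, 89/25)

d6 = 21/5
d7 = 7
d8 = 1/25
d9 = 4/5
d10 = -29/5
d11 = 14/3
d12 = -9/5
d13 = -58/5
endpoint = (14/15, 89/25)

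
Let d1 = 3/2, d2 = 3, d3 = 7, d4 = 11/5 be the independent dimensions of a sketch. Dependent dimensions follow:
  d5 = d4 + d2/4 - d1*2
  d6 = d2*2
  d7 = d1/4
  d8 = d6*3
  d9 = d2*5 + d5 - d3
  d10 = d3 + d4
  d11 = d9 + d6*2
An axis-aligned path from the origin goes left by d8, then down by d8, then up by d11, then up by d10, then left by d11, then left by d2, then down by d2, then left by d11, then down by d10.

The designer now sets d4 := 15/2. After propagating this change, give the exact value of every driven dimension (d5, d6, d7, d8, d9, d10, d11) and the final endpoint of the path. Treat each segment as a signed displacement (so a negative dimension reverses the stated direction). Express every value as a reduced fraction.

d5 = 21/4
d6 = 6
d7 = 3/8
d8 = 18
d9 = 53/4
d10 = 29/2
d11 = 101/4
endpoint = (-143/2, 17/4)

Apply edit: d4 := 15/2
  d5 = d4 + d2/4 - d1*2 = 21/4
  d6 = d2*2 = 6
  d7 = d1/4 = 3/8
  d8 = d6*3 = 18
  d9 = d2*5 + d5 - d3 = 53/4
  d10 = d3 + d4 = 29/2
  d11 = d9 + d6*2 = 101/4
Walk from origin (0, 0):
  seg 1: left by d8 = 18 → (-18, 0)
  seg 2: down by d8 = 18 → (-18, -18)
  seg 3: up by d11 = 101/4 → (-18, 29/4)
  seg 4: up by d10 = 29/2 → (-18, 87/4)
  seg 5: left by d11 = 101/4 → (-173/4, 87/4)
  seg 6: left by d2 = 3 → (-185/4, 87/4)
  seg 7: down by d2 = 3 → (-185/4, 75/4)
  seg 8: left by d11 = 101/4 → (-143/2, 75/4)
  seg 9: down by d10 = 29/2 → (-143/2, 17/4)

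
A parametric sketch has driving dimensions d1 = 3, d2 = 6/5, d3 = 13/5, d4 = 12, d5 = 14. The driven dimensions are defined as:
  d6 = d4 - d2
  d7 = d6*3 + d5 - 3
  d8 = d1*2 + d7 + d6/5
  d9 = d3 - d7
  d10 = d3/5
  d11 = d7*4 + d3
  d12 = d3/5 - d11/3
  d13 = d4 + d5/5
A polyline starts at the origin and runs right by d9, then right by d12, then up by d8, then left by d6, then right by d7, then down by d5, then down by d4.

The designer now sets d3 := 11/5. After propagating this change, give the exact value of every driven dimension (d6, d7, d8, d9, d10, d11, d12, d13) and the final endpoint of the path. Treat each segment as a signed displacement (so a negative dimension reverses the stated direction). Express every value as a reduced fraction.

Apply edit: d3 := 11/5
  d6 = d4 - d2 = 54/5
  d7 = d6*3 + d5 - 3 = 217/5
  d8 = d1*2 + d7 + d6/5 = 1289/25
  d9 = d3 - d7 = -206/5
  d10 = d3/5 = 11/25
  d11 = d7*4 + d3 = 879/5
  d12 = d3/5 - d11/3 = -1454/25
  d13 = d4 + d5/5 = 74/5
Walk from origin (0, 0):
  seg 1: right by d9 = -206/5 → (-206/5, 0)
  seg 2: right by d12 = -1454/25 → (-2484/25, 0)
  seg 3: up by d8 = 1289/25 → (-2484/25, 1289/25)
  seg 4: left by d6 = 54/5 → (-2754/25, 1289/25)
  seg 5: right by d7 = 217/5 → (-1669/25, 1289/25)
  seg 6: down by d5 = 14 → (-1669/25, 939/25)
  seg 7: down by d4 = 12 → (-1669/25, 639/25)

d6 = 54/5
d7 = 217/5
d8 = 1289/25
d9 = -206/5
d10 = 11/25
d11 = 879/5
d12 = -1454/25
d13 = 74/5
endpoint = (-1669/25, 639/25)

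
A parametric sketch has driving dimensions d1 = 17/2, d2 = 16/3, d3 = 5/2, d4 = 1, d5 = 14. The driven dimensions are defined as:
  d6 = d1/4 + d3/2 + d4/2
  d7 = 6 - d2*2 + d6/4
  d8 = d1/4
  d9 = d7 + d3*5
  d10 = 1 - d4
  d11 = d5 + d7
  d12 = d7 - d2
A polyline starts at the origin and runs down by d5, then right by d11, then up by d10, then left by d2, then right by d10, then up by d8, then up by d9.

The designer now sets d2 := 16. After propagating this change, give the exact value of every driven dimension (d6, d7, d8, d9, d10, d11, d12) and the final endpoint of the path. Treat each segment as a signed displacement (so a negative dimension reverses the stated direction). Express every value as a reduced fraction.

Apply edit: d2 := 16
  d6 = d1/4 + d3/2 + d4/2 = 31/8
  d7 = 6 - d2*2 + d6/4 = -801/32
  d8 = d1/4 = 17/8
  d9 = d7 + d3*5 = -401/32
  d10 = 1 - d4 = 0
  d11 = d5 + d7 = -353/32
  d12 = d7 - d2 = -1313/32
Walk from origin (0, 0):
  seg 1: down by d5 = 14 → (0, -14)
  seg 2: right by d11 = -353/32 → (-353/32, -14)
  seg 3: up by d10 = 0 → (-353/32, -14)
  seg 4: left by d2 = 16 → (-865/32, -14)
  seg 5: right by d10 = 0 → (-865/32, -14)
  seg 6: up by d8 = 17/8 → (-865/32, -95/8)
  seg 7: up by d9 = -401/32 → (-865/32, -781/32)

d6 = 31/8
d7 = -801/32
d8 = 17/8
d9 = -401/32
d10 = 0
d11 = -353/32
d12 = -1313/32
endpoint = (-865/32, -781/32)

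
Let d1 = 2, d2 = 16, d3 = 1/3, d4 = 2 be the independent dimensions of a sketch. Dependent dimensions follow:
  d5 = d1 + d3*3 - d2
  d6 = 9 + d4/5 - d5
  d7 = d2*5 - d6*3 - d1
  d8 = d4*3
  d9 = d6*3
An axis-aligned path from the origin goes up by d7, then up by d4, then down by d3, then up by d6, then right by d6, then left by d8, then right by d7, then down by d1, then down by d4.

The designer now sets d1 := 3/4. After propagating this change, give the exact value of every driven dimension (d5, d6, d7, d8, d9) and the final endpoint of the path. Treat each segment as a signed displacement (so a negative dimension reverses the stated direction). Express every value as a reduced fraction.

d5 = -57/4
d6 = 473/20
d7 = 83/10
d8 = 6
d9 = 1419/20
endpoint = (519/20, 463/15)

Apply edit: d1 := 3/4
  d5 = d1 + d3*3 - d2 = -57/4
  d6 = 9 + d4/5 - d5 = 473/20
  d7 = d2*5 - d6*3 - d1 = 83/10
  d8 = d4*3 = 6
  d9 = d6*3 = 1419/20
Walk from origin (0, 0):
  seg 1: up by d7 = 83/10 → (0, 83/10)
  seg 2: up by d4 = 2 → (0, 103/10)
  seg 3: down by d3 = 1/3 → (0, 299/30)
  seg 4: up by d6 = 473/20 → (0, 2017/60)
  seg 5: right by d6 = 473/20 → (473/20, 2017/60)
  seg 6: left by d8 = 6 → (353/20, 2017/60)
  seg 7: right by d7 = 83/10 → (519/20, 2017/60)
  seg 8: down by d1 = 3/4 → (519/20, 493/15)
  seg 9: down by d4 = 2 → (519/20, 463/15)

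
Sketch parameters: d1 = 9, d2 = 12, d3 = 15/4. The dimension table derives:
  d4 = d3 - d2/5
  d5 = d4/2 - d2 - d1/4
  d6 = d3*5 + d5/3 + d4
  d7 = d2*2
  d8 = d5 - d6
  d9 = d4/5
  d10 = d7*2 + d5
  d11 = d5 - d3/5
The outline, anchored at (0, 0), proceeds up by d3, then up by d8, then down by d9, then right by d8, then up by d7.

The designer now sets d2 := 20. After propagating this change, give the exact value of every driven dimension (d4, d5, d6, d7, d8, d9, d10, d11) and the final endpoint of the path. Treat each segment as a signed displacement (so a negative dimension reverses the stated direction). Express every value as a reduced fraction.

d4 = -1/4
d5 = -179/8
d6 = 265/24
d7 = 40
d8 = -401/12
d9 = -1/20
d10 = 461/8
d11 = -185/8
endpoint = (-401/12, 623/60)

Apply edit: d2 := 20
  d4 = d3 - d2/5 = -1/4
  d5 = d4/2 - d2 - d1/4 = -179/8
  d6 = d3*5 + d5/3 + d4 = 265/24
  d7 = d2*2 = 40
  d8 = d5 - d6 = -401/12
  d9 = d4/5 = -1/20
  d10 = d7*2 + d5 = 461/8
  d11 = d5 - d3/5 = -185/8
Walk from origin (0, 0):
  seg 1: up by d3 = 15/4 → (0, 15/4)
  seg 2: up by d8 = -401/12 → (0, -89/3)
  seg 3: down by d9 = -1/20 → (0, -1777/60)
  seg 4: right by d8 = -401/12 → (-401/12, -1777/60)
  seg 5: up by d7 = 40 → (-401/12, 623/60)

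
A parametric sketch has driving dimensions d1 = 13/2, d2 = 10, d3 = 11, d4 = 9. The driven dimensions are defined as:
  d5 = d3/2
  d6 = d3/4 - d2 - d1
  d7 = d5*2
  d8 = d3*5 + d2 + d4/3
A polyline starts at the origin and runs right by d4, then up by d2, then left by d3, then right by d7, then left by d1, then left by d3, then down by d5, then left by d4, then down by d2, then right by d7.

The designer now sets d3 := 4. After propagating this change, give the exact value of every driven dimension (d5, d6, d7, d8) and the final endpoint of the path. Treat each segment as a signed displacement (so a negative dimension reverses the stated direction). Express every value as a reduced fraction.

Apply edit: d3 := 4
  d5 = d3/2 = 2
  d6 = d3/4 - d2 - d1 = -31/2
  d7 = d5*2 = 4
  d8 = d3*5 + d2 + d4/3 = 33
Walk from origin (0, 0):
  seg 1: right by d4 = 9 → (9, 0)
  seg 2: up by d2 = 10 → (9, 10)
  seg 3: left by d3 = 4 → (5, 10)
  seg 4: right by d7 = 4 → (9, 10)
  seg 5: left by d1 = 13/2 → (5/2, 10)
  seg 6: left by d3 = 4 → (-3/2, 10)
  seg 7: down by d5 = 2 → (-3/2, 8)
  seg 8: left by d4 = 9 → (-21/2, 8)
  seg 9: down by d2 = 10 → (-21/2, -2)
  seg 10: right by d7 = 4 → (-13/2, -2)

d5 = 2
d6 = -31/2
d7 = 4
d8 = 33
endpoint = (-13/2, -2)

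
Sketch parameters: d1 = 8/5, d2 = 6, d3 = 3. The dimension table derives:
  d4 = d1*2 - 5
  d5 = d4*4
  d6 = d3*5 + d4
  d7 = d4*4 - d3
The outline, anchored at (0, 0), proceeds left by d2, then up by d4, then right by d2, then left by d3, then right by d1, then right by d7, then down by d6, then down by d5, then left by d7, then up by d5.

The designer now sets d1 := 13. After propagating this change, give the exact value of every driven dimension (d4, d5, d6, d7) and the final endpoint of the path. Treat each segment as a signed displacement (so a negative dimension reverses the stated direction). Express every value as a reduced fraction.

d4 = 21
d5 = 84
d6 = 36
d7 = 81
endpoint = (10, -15)

Apply edit: d1 := 13
  d4 = d1*2 - 5 = 21
  d5 = d4*4 = 84
  d6 = d3*5 + d4 = 36
  d7 = d4*4 - d3 = 81
Walk from origin (0, 0):
  seg 1: left by d2 = 6 → (-6, 0)
  seg 2: up by d4 = 21 → (-6, 21)
  seg 3: right by d2 = 6 → (0, 21)
  seg 4: left by d3 = 3 → (-3, 21)
  seg 5: right by d1 = 13 → (10, 21)
  seg 6: right by d7 = 81 → (91, 21)
  seg 7: down by d6 = 36 → (91, -15)
  seg 8: down by d5 = 84 → (91, -99)
  seg 9: left by d7 = 81 → (10, -99)
  seg 10: up by d5 = 84 → (10, -15)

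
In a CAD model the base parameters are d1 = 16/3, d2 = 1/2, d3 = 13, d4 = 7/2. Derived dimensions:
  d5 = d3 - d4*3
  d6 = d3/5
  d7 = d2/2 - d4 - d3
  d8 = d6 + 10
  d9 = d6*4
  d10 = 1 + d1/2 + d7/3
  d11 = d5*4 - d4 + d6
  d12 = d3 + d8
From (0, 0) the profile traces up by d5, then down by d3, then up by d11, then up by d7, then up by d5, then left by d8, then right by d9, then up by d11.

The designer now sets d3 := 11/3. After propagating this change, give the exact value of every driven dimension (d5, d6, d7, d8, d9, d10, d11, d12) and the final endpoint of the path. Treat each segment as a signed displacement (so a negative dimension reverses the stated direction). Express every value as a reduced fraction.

d5 = -41/6
d6 = 11/15
d7 = -83/12
d8 = 161/15
d9 = 44/15
d10 = 49/36
d11 = -301/10
d12 = 72/5
endpoint = (-39/5, -1689/20)

Apply edit: d3 := 11/3
  d5 = d3 - d4*3 = -41/6
  d6 = d3/5 = 11/15
  d7 = d2/2 - d4 - d3 = -83/12
  d8 = d6 + 10 = 161/15
  d9 = d6*4 = 44/15
  d10 = 1 + d1/2 + d7/3 = 49/36
  d11 = d5*4 - d4 + d6 = -301/10
  d12 = d3 + d8 = 72/5
Walk from origin (0, 0):
  seg 1: up by d5 = -41/6 → (0, -41/6)
  seg 2: down by d3 = 11/3 → (0, -21/2)
  seg 3: up by d11 = -301/10 → (0, -203/5)
  seg 4: up by d7 = -83/12 → (0, -2851/60)
  seg 5: up by d5 = -41/6 → (0, -1087/20)
  seg 6: left by d8 = 161/15 → (-161/15, -1087/20)
  seg 7: right by d9 = 44/15 → (-39/5, -1087/20)
  seg 8: up by d11 = -301/10 → (-39/5, -1689/20)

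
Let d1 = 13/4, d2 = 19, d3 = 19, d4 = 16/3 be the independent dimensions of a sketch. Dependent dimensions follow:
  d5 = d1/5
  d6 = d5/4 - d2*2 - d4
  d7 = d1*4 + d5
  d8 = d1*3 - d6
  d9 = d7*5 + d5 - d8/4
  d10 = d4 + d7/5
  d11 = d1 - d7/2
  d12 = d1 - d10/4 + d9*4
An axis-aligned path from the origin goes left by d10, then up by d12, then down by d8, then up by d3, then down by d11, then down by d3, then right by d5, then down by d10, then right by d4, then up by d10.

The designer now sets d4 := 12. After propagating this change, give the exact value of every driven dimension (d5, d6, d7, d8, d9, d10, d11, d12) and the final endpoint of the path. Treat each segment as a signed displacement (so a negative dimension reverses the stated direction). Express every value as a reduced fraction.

d5 = 13/20
d6 = -3987/80
d7 = 273/20
d8 = 4767/80
d9 = 17281/320
d10 = 1473/100
d11 = -143/40
d12 = 10779/50
endpoint = (-52/25, 63827/400)

Apply edit: d4 := 12
  d5 = d1/5 = 13/20
  d6 = d5/4 - d2*2 - d4 = -3987/80
  d7 = d1*4 + d5 = 273/20
  d8 = d1*3 - d6 = 4767/80
  d9 = d7*5 + d5 - d8/4 = 17281/320
  d10 = d4 + d7/5 = 1473/100
  d11 = d1 - d7/2 = -143/40
  d12 = d1 - d10/4 + d9*4 = 10779/50
Walk from origin (0, 0):
  seg 1: left by d10 = 1473/100 → (-1473/100, 0)
  seg 2: up by d12 = 10779/50 → (-1473/100, 10779/50)
  seg 3: down by d8 = 4767/80 → (-1473/100, 62397/400)
  seg 4: up by d3 = 19 → (-1473/100, 69997/400)
  seg 5: down by d11 = -143/40 → (-1473/100, 71427/400)
  seg 6: down by d3 = 19 → (-1473/100, 63827/400)
  seg 7: right by d5 = 13/20 → (-352/25, 63827/400)
  seg 8: down by d10 = 1473/100 → (-352/25, 11587/80)
  seg 9: right by d4 = 12 → (-52/25, 11587/80)
  seg 10: up by d10 = 1473/100 → (-52/25, 63827/400)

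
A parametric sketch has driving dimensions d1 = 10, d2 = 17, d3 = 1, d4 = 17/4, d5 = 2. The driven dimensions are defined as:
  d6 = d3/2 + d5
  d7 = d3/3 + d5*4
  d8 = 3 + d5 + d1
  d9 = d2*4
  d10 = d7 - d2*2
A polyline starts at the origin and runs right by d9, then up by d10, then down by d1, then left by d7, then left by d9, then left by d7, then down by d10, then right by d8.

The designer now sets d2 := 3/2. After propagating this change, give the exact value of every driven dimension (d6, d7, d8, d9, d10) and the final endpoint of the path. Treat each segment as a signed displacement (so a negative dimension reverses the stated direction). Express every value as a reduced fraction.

d6 = 5/2
d7 = 25/3
d8 = 15
d9 = 6
d10 = 16/3
endpoint = (-5/3, -10)

Apply edit: d2 := 3/2
  d6 = d3/2 + d5 = 5/2
  d7 = d3/3 + d5*4 = 25/3
  d8 = 3 + d5 + d1 = 15
  d9 = d2*4 = 6
  d10 = d7 - d2*2 = 16/3
Walk from origin (0, 0):
  seg 1: right by d9 = 6 → (6, 0)
  seg 2: up by d10 = 16/3 → (6, 16/3)
  seg 3: down by d1 = 10 → (6, -14/3)
  seg 4: left by d7 = 25/3 → (-7/3, -14/3)
  seg 5: left by d9 = 6 → (-25/3, -14/3)
  seg 6: left by d7 = 25/3 → (-50/3, -14/3)
  seg 7: down by d10 = 16/3 → (-50/3, -10)
  seg 8: right by d8 = 15 → (-5/3, -10)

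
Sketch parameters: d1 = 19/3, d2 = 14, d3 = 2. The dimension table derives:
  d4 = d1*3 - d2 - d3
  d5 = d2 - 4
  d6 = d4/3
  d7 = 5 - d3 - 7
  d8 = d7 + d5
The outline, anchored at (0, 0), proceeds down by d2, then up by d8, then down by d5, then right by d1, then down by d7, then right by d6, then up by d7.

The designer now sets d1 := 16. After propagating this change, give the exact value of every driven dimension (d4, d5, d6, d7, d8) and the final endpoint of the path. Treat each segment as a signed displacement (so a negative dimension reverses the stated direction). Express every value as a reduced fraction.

Apply edit: d1 := 16
  d4 = d1*3 - d2 - d3 = 32
  d5 = d2 - 4 = 10
  d6 = d4/3 = 32/3
  d7 = 5 - d3 - 7 = -4
  d8 = d7 + d5 = 6
Walk from origin (0, 0):
  seg 1: down by d2 = 14 → (0, -14)
  seg 2: up by d8 = 6 → (0, -8)
  seg 3: down by d5 = 10 → (0, -18)
  seg 4: right by d1 = 16 → (16, -18)
  seg 5: down by d7 = -4 → (16, -14)
  seg 6: right by d6 = 32/3 → (80/3, -14)
  seg 7: up by d7 = -4 → (80/3, -18)

d4 = 32
d5 = 10
d6 = 32/3
d7 = -4
d8 = 6
endpoint = (80/3, -18)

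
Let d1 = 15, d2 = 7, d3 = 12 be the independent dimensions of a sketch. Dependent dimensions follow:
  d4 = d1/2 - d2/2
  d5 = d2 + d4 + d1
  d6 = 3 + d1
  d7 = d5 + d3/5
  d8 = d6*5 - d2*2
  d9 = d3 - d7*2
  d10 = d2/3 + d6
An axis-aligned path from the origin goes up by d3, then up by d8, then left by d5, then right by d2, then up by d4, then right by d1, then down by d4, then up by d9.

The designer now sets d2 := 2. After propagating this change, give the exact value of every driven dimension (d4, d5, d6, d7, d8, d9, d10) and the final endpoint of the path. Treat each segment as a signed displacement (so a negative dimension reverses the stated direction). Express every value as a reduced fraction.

d4 = 13/2
d5 = 47/2
d6 = 18
d7 = 259/10
d8 = 86
d9 = -199/5
d10 = 56/3
endpoint = (-13/2, 291/5)

Apply edit: d2 := 2
  d4 = d1/2 - d2/2 = 13/2
  d5 = d2 + d4 + d1 = 47/2
  d6 = 3 + d1 = 18
  d7 = d5 + d3/5 = 259/10
  d8 = d6*5 - d2*2 = 86
  d9 = d3 - d7*2 = -199/5
  d10 = d2/3 + d6 = 56/3
Walk from origin (0, 0):
  seg 1: up by d3 = 12 → (0, 12)
  seg 2: up by d8 = 86 → (0, 98)
  seg 3: left by d5 = 47/2 → (-47/2, 98)
  seg 4: right by d2 = 2 → (-43/2, 98)
  seg 5: up by d4 = 13/2 → (-43/2, 209/2)
  seg 6: right by d1 = 15 → (-13/2, 209/2)
  seg 7: down by d4 = 13/2 → (-13/2, 98)
  seg 8: up by d9 = -199/5 → (-13/2, 291/5)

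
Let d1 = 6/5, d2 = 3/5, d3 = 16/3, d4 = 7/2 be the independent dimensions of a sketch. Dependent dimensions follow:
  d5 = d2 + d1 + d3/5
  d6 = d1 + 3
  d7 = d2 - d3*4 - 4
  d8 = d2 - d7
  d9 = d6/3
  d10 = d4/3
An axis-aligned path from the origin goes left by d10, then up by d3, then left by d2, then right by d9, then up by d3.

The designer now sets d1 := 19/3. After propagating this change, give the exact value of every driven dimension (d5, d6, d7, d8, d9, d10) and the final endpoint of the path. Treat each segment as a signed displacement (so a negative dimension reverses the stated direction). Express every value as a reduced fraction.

d5 = 8
d6 = 28/3
d7 = -371/15
d8 = 76/3
d9 = 28/9
d10 = 7/6
endpoint = (121/90, 32/3)

Apply edit: d1 := 19/3
  d5 = d2 + d1 + d3/5 = 8
  d6 = d1 + 3 = 28/3
  d7 = d2 - d3*4 - 4 = -371/15
  d8 = d2 - d7 = 76/3
  d9 = d6/3 = 28/9
  d10 = d4/3 = 7/6
Walk from origin (0, 0):
  seg 1: left by d10 = 7/6 → (-7/6, 0)
  seg 2: up by d3 = 16/3 → (-7/6, 16/3)
  seg 3: left by d2 = 3/5 → (-53/30, 16/3)
  seg 4: right by d9 = 28/9 → (121/90, 16/3)
  seg 5: up by d3 = 16/3 → (121/90, 32/3)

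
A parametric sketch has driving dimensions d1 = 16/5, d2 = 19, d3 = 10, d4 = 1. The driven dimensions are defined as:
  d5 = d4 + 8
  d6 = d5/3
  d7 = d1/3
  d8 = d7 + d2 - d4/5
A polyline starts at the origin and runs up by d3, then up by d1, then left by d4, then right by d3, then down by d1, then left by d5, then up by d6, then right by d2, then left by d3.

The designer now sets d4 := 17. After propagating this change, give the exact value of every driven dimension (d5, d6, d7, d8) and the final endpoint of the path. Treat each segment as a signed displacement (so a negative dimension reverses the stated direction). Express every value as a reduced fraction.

d5 = 25
d6 = 25/3
d7 = 16/15
d8 = 50/3
endpoint = (-23, 55/3)

Apply edit: d4 := 17
  d5 = d4 + 8 = 25
  d6 = d5/3 = 25/3
  d7 = d1/3 = 16/15
  d8 = d7 + d2 - d4/5 = 50/3
Walk from origin (0, 0):
  seg 1: up by d3 = 10 → (0, 10)
  seg 2: up by d1 = 16/5 → (0, 66/5)
  seg 3: left by d4 = 17 → (-17, 66/5)
  seg 4: right by d3 = 10 → (-7, 66/5)
  seg 5: down by d1 = 16/5 → (-7, 10)
  seg 6: left by d5 = 25 → (-32, 10)
  seg 7: up by d6 = 25/3 → (-32, 55/3)
  seg 8: right by d2 = 19 → (-13, 55/3)
  seg 9: left by d3 = 10 → (-23, 55/3)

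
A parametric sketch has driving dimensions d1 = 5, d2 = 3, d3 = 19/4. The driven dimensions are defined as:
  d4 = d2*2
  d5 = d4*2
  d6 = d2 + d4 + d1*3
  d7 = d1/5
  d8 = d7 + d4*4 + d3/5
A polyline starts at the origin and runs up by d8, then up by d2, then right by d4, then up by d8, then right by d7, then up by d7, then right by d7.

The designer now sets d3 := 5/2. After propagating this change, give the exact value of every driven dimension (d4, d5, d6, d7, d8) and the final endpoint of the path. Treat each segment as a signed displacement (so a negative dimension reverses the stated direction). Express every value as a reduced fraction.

d4 = 6
d5 = 12
d6 = 24
d7 = 1
d8 = 51/2
endpoint = (8, 55)

Apply edit: d3 := 5/2
  d4 = d2*2 = 6
  d5 = d4*2 = 12
  d6 = d2 + d4 + d1*3 = 24
  d7 = d1/5 = 1
  d8 = d7 + d4*4 + d3/5 = 51/2
Walk from origin (0, 0):
  seg 1: up by d8 = 51/2 → (0, 51/2)
  seg 2: up by d2 = 3 → (0, 57/2)
  seg 3: right by d4 = 6 → (6, 57/2)
  seg 4: up by d8 = 51/2 → (6, 54)
  seg 5: right by d7 = 1 → (7, 54)
  seg 6: up by d7 = 1 → (7, 55)
  seg 7: right by d7 = 1 → (8, 55)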